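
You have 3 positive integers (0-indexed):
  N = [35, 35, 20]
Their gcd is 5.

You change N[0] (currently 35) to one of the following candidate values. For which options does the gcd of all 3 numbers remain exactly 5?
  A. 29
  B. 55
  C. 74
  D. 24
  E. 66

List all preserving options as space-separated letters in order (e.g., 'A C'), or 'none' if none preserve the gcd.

Old gcd = 5; gcd of others (without N[0]) = 5
New gcd for candidate v: gcd(5, v). Preserves old gcd iff gcd(5, v) = 5.
  Option A: v=29, gcd(5,29)=1 -> changes
  Option B: v=55, gcd(5,55)=5 -> preserves
  Option C: v=74, gcd(5,74)=1 -> changes
  Option D: v=24, gcd(5,24)=1 -> changes
  Option E: v=66, gcd(5,66)=1 -> changes

Answer: B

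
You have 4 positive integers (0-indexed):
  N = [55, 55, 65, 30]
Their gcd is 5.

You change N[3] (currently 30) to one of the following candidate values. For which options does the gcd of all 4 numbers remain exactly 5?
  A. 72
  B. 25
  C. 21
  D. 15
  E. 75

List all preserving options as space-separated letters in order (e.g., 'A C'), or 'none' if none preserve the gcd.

Answer: B D E

Derivation:
Old gcd = 5; gcd of others (without N[3]) = 5
New gcd for candidate v: gcd(5, v). Preserves old gcd iff gcd(5, v) = 5.
  Option A: v=72, gcd(5,72)=1 -> changes
  Option B: v=25, gcd(5,25)=5 -> preserves
  Option C: v=21, gcd(5,21)=1 -> changes
  Option D: v=15, gcd(5,15)=5 -> preserves
  Option E: v=75, gcd(5,75)=5 -> preserves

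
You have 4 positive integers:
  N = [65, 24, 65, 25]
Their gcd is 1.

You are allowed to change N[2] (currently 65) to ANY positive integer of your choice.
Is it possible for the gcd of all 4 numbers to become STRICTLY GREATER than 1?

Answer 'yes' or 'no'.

Answer: no

Derivation:
Current gcd = 1
gcd of all OTHER numbers (without N[2]=65): gcd([65, 24, 25]) = 1
The new gcd after any change is gcd(1, new_value).
This can be at most 1.
Since 1 = old gcd 1, the gcd can only stay the same or decrease.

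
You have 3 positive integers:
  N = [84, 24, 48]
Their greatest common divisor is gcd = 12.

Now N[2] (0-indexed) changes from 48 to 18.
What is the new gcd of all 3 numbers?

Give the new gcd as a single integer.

Numbers: [84, 24, 48], gcd = 12
Change: index 2, 48 -> 18
gcd of the OTHER numbers (without index 2): gcd([84, 24]) = 12
New gcd = gcd(g_others, new_val) = gcd(12, 18) = 6

Answer: 6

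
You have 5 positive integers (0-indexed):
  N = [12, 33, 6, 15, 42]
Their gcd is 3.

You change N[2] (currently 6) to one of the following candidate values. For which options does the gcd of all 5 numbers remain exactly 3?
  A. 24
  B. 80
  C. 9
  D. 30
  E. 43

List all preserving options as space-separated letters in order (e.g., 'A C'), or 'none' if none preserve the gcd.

Answer: A C D

Derivation:
Old gcd = 3; gcd of others (without N[2]) = 3
New gcd for candidate v: gcd(3, v). Preserves old gcd iff gcd(3, v) = 3.
  Option A: v=24, gcd(3,24)=3 -> preserves
  Option B: v=80, gcd(3,80)=1 -> changes
  Option C: v=9, gcd(3,9)=3 -> preserves
  Option D: v=30, gcd(3,30)=3 -> preserves
  Option E: v=43, gcd(3,43)=1 -> changes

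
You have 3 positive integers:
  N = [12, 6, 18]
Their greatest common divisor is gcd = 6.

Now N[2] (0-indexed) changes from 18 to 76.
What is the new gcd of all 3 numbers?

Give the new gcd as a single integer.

Answer: 2

Derivation:
Numbers: [12, 6, 18], gcd = 6
Change: index 2, 18 -> 76
gcd of the OTHER numbers (without index 2): gcd([12, 6]) = 6
New gcd = gcd(g_others, new_val) = gcd(6, 76) = 2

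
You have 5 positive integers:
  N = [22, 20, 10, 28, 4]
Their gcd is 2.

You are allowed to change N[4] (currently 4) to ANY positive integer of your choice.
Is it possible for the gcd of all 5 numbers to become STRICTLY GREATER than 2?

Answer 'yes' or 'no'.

Answer: no

Derivation:
Current gcd = 2
gcd of all OTHER numbers (without N[4]=4): gcd([22, 20, 10, 28]) = 2
The new gcd after any change is gcd(2, new_value).
This can be at most 2.
Since 2 = old gcd 2, the gcd can only stay the same or decrease.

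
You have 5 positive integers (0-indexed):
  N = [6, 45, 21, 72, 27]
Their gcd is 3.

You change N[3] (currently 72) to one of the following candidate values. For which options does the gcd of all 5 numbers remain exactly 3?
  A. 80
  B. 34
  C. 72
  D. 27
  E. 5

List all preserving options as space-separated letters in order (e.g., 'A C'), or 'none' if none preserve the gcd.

Answer: C D

Derivation:
Old gcd = 3; gcd of others (without N[3]) = 3
New gcd for candidate v: gcd(3, v). Preserves old gcd iff gcd(3, v) = 3.
  Option A: v=80, gcd(3,80)=1 -> changes
  Option B: v=34, gcd(3,34)=1 -> changes
  Option C: v=72, gcd(3,72)=3 -> preserves
  Option D: v=27, gcd(3,27)=3 -> preserves
  Option E: v=5, gcd(3,5)=1 -> changes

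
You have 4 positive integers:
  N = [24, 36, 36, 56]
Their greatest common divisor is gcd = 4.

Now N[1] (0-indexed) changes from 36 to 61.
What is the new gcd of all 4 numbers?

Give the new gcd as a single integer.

Answer: 1

Derivation:
Numbers: [24, 36, 36, 56], gcd = 4
Change: index 1, 36 -> 61
gcd of the OTHER numbers (without index 1): gcd([24, 36, 56]) = 4
New gcd = gcd(g_others, new_val) = gcd(4, 61) = 1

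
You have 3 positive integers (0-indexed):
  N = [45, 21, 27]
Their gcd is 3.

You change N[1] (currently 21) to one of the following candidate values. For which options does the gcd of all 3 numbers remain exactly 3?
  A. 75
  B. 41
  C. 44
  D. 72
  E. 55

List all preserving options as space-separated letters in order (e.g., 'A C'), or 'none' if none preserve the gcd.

Answer: A

Derivation:
Old gcd = 3; gcd of others (without N[1]) = 9
New gcd for candidate v: gcd(9, v). Preserves old gcd iff gcd(9, v) = 3.
  Option A: v=75, gcd(9,75)=3 -> preserves
  Option B: v=41, gcd(9,41)=1 -> changes
  Option C: v=44, gcd(9,44)=1 -> changes
  Option D: v=72, gcd(9,72)=9 -> changes
  Option E: v=55, gcd(9,55)=1 -> changes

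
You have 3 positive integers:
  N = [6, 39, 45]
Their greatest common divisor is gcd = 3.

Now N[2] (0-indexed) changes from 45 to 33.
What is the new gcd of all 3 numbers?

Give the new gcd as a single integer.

Numbers: [6, 39, 45], gcd = 3
Change: index 2, 45 -> 33
gcd of the OTHER numbers (without index 2): gcd([6, 39]) = 3
New gcd = gcd(g_others, new_val) = gcd(3, 33) = 3

Answer: 3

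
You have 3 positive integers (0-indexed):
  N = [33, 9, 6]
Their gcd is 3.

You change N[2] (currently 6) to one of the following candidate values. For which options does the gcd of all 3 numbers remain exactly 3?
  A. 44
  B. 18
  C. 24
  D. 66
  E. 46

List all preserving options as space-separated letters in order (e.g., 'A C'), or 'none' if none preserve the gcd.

Answer: B C D

Derivation:
Old gcd = 3; gcd of others (without N[2]) = 3
New gcd for candidate v: gcd(3, v). Preserves old gcd iff gcd(3, v) = 3.
  Option A: v=44, gcd(3,44)=1 -> changes
  Option B: v=18, gcd(3,18)=3 -> preserves
  Option C: v=24, gcd(3,24)=3 -> preserves
  Option D: v=66, gcd(3,66)=3 -> preserves
  Option E: v=46, gcd(3,46)=1 -> changes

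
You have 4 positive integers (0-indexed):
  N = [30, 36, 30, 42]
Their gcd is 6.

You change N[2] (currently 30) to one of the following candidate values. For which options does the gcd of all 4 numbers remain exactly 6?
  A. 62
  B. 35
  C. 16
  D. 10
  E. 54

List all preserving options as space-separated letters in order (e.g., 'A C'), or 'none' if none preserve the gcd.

Old gcd = 6; gcd of others (without N[2]) = 6
New gcd for candidate v: gcd(6, v). Preserves old gcd iff gcd(6, v) = 6.
  Option A: v=62, gcd(6,62)=2 -> changes
  Option B: v=35, gcd(6,35)=1 -> changes
  Option C: v=16, gcd(6,16)=2 -> changes
  Option D: v=10, gcd(6,10)=2 -> changes
  Option E: v=54, gcd(6,54)=6 -> preserves

Answer: E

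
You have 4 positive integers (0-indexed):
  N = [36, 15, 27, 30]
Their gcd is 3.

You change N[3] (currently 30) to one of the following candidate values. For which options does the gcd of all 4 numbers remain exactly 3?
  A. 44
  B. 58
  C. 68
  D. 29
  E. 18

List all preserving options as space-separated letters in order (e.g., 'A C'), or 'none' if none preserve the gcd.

Answer: E

Derivation:
Old gcd = 3; gcd of others (without N[3]) = 3
New gcd for candidate v: gcd(3, v). Preserves old gcd iff gcd(3, v) = 3.
  Option A: v=44, gcd(3,44)=1 -> changes
  Option B: v=58, gcd(3,58)=1 -> changes
  Option C: v=68, gcd(3,68)=1 -> changes
  Option D: v=29, gcd(3,29)=1 -> changes
  Option E: v=18, gcd(3,18)=3 -> preserves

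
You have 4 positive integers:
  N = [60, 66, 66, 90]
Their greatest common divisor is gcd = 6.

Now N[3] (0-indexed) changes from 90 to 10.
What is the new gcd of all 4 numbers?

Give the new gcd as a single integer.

Numbers: [60, 66, 66, 90], gcd = 6
Change: index 3, 90 -> 10
gcd of the OTHER numbers (without index 3): gcd([60, 66, 66]) = 6
New gcd = gcd(g_others, new_val) = gcd(6, 10) = 2

Answer: 2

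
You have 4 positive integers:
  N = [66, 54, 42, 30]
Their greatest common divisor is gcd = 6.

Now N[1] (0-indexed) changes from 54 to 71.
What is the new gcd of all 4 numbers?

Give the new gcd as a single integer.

Numbers: [66, 54, 42, 30], gcd = 6
Change: index 1, 54 -> 71
gcd of the OTHER numbers (without index 1): gcd([66, 42, 30]) = 6
New gcd = gcd(g_others, new_val) = gcd(6, 71) = 1

Answer: 1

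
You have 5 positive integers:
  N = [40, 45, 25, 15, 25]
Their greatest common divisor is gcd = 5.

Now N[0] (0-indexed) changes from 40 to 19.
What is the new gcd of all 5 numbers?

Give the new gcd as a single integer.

Answer: 1

Derivation:
Numbers: [40, 45, 25, 15, 25], gcd = 5
Change: index 0, 40 -> 19
gcd of the OTHER numbers (without index 0): gcd([45, 25, 15, 25]) = 5
New gcd = gcd(g_others, new_val) = gcd(5, 19) = 1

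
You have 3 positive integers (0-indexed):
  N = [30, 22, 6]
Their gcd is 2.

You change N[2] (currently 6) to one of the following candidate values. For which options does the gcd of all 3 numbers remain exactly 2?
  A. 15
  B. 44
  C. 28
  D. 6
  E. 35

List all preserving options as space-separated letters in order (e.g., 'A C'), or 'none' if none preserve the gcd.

Answer: B C D

Derivation:
Old gcd = 2; gcd of others (without N[2]) = 2
New gcd for candidate v: gcd(2, v). Preserves old gcd iff gcd(2, v) = 2.
  Option A: v=15, gcd(2,15)=1 -> changes
  Option B: v=44, gcd(2,44)=2 -> preserves
  Option C: v=28, gcd(2,28)=2 -> preserves
  Option D: v=6, gcd(2,6)=2 -> preserves
  Option E: v=35, gcd(2,35)=1 -> changes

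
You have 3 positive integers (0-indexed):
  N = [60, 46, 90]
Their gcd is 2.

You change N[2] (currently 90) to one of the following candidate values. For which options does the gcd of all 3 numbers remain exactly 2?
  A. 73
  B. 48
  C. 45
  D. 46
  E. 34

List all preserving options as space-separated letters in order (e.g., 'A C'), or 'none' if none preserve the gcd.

Answer: B D E

Derivation:
Old gcd = 2; gcd of others (without N[2]) = 2
New gcd for candidate v: gcd(2, v). Preserves old gcd iff gcd(2, v) = 2.
  Option A: v=73, gcd(2,73)=1 -> changes
  Option B: v=48, gcd(2,48)=2 -> preserves
  Option C: v=45, gcd(2,45)=1 -> changes
  Option D: v=46, gcd(2,46)=2 -> preserves
  Option E: v=34, gcd(2,34)=2 -> preserves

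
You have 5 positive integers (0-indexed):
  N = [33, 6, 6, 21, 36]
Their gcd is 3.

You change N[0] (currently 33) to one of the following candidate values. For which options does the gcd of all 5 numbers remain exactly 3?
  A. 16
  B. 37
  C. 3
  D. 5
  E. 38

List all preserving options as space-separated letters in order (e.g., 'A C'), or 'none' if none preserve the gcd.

Old gcd = 3; gcd of others (without N[0]) = 3
New gcd for candidate v: gcd(3, v). Preserves old gcd iff gcd(3, v) = 3.
  Option A: v=16, gcd(3,16)=1 -> changes
  Option B: v=37, gcd(3,37)=1 -> changes
  Option C: v=3, gcd(3,3)=3 -> preserves
  Option D: v=5, gcd(3,5)=1 -> changes
  Option E: v=38, gcd(3,38)=1 -> changes

Answer: C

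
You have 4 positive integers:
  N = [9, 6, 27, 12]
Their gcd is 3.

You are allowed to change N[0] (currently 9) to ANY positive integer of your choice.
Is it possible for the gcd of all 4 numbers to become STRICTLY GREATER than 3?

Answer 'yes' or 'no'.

Answer: no

Derivation:
Current gcd = 3
gcd of all OTHER numbers (without N[0]=9): gcd([6, 27, 12]) = 3
The new gcd after any change is gcd(3, new_value).
This can be at most 3.
Since 3 = old gcd 3, the gcd can only stay the same or decrease.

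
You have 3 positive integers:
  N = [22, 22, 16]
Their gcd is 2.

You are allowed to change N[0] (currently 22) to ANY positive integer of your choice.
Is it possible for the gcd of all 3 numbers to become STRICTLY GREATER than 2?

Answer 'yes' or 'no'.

Current gcd = 2
gcd of all OTHER numbers (without N[0]=22): gcd([22, 16]) = 2
The new gcd after any change is gcd(2, new_value).
This can be at most 2.
Since 2 = old gcd 2, the gcd can only stay the same or decrease.

Answer: no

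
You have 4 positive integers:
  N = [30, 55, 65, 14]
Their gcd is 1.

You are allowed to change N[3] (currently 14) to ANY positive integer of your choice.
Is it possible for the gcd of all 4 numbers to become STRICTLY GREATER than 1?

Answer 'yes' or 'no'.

Answer: yes

Derivation:
Current gcd = 1
gcd of all OTHER numbers (without N[3]=14): gcd([30, 55, 65]) = 5
The new gcd after any change is gcd(5, new_value).
This can be at most 5.
Since 5 > old gcd 1, the gcd CAN increase (e.g., set N[3] = 5).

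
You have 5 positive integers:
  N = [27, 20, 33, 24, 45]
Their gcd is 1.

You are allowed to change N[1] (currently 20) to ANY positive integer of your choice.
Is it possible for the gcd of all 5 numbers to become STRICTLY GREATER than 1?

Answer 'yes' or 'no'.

Answer: yes

Derivation:
Current gcd = 1
gcd of all OTHER numbers (without N[1]=20): gcd([27, 33, 24, 45]) = 3
The new gcd after any change is gcd(3, new_value).
This can be at most 3.
Since 3 > old gcd 1, the gcd CAN increase (e.g., set N[1] = 3).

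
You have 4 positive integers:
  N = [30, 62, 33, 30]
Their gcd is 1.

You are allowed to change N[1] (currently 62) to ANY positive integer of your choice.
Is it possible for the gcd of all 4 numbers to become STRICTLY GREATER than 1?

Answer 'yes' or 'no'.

Current gcd = 1
gcd of all OTHER numbers (without N[1]=62): gcd([30, 33, 30]) = 3
The new gcd after any change is gcd(3, new_value).
This can be at most 3.
Since 3 > old gcd 1, the gcd CAN increase (e.g., set N[1] = 3).

Answer: yes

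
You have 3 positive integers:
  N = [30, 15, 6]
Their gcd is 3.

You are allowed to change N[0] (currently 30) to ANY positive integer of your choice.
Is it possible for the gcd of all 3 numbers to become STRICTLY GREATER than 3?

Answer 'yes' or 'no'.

Answer: no

Derivation:
Current gcd = 3
gcd of all OTHER numbers (without N[0]=30): gcd([15, 6]) = 3
The new gcd after any change is gcd(3, new_value).
This can be at most 3.
Since 3 = old gcd 3, the gcd can only stay the same or decrease.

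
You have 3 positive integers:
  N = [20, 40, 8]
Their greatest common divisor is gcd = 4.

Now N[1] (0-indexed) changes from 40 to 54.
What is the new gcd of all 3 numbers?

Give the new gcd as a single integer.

Answer: 2

Derivation:
Numbers: [20, 40, 8], gcd = 4
Change: index 1, 40 -> 54
gcd of the OTHER numbers (without index 1): gcd([20, 8]) = 4
New gcd = gcd(g_others, new_val) = gcd(4, 54) = 2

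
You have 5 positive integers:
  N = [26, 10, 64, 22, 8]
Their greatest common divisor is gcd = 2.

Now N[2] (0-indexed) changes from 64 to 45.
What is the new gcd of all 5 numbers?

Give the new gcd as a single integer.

Answer: 1

Derivation:
Numbers: [26, 10, 64, 22, 8], gcd = 2
Change: index 2, 64 -> 45
gcd of the OTHER numbers (without index 2): gcd([26, 10, 22, 8]) = 2
New gcd = gcd(g_others, new_val) = gcd(2, 45) = 1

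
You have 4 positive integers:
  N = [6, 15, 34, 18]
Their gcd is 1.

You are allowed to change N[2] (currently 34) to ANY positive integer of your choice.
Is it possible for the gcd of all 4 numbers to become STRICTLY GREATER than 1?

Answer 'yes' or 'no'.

Current gcd = 1
gcd of all OTHER numbers (without N[2]=34): gcd([6, 15, 18]) = 3
The new gcd after any change is gcd(3, new_value).
This can be at most 3.
Since 3 > old gcd 1, the gcd CAN increase (e.g., set N[2] = 3).

Answer: yes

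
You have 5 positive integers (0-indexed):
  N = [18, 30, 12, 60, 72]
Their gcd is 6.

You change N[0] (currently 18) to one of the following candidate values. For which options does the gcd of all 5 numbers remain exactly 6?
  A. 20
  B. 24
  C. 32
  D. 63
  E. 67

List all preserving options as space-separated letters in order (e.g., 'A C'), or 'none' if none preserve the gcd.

Old gcd = 6; gcd of others (without N[0]) = 6
New gcd for candidate v: gcd(6, v). Preserves old gcd iff gcd(6, v) = 6.
  Option A: v=20, gcd(6,20)=2 -> changes
  Option B: v=24, gcd(6,24)=6 -> preserves
  Option C: v=32, gcd(6,32)=2 -> changes
  Option D: v=63, gcd(6,63)=3 -> changes
  Option E: v=67, gcd(6,67)=1 -> changes

Answer: B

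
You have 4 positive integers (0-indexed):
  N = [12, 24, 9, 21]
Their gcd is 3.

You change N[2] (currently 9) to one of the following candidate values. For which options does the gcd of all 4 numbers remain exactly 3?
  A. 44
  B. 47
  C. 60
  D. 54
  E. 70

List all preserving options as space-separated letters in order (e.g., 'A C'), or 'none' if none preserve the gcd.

Old gcd = 3; gcd of others (without N[2]) = 3
New gcd for candidate v: gcd(3, v). Preserves old gcd iff gcd(3, v) = 3.
  Option A: v=44, gcd(3,44)=1 -> changes
  Option B: v=47, gcd(3,47)=1 -> changes
  Option C: v=60, gcd(3,60)=3 -> preserves
  Option D: v=54, gcd(3,54)=3 -> preserves
  Option E: v=70, gcd(3,70)=1 -> changes

Answer: C D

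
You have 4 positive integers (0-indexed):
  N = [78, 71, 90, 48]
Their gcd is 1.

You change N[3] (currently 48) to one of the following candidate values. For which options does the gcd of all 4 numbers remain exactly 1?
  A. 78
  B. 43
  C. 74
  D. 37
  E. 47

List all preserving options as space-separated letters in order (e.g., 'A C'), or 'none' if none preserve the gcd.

Old gcd = 1; gcd of others (without N[3]) = 1
New gcd for candidate v: gcd(1, v). Preserves old gcd iff gcd(1, v) = 1.
  Option A: v=78, gcd(1,78)=1 -> preserves
  Option B: v=43, gcd(1,43)=1 -> preserves
  Option C: v=74, gcd(1,74)=1 -> preserves
  Option D: v=37, gcd(1,37)=1 -> preserves
  Option E: v=47, gcd(1,47)=1 -> preserves

Answer: A B C D E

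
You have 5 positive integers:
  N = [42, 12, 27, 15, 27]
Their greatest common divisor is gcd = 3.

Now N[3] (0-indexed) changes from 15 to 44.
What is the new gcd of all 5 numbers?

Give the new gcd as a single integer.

Answer: 1

Derivation:
Numbers: [42, 12, 27, 15, 27], gcd = 3
Change: index 3, 15 -> 44
gcd of the OTHER numbers (without index 3): gcd([42, 12, 27, 27]) = 3
New gcd = gcd(g_others, new_val) = gcd(3, 44) = 1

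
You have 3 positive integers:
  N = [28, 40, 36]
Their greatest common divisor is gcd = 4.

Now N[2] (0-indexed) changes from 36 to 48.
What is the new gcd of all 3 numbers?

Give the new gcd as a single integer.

Numbers: [28, 40, 36], gcd = 4
Change: index 2, 36 -> 48
gcd of the OTHER numbers (without index 2): gcd([28, 40]) = 4
New gcd = gcd(g_others, new_val) = gcd(4, 48) = 4

Answer: 4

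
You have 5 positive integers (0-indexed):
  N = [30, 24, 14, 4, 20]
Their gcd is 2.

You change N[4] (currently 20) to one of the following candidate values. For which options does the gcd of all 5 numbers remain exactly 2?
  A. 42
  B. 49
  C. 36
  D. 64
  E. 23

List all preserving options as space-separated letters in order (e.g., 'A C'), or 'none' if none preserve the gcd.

Answer: A C D

Derivation:
Old gcd = 2; gcd of others (without N[4]) = 2
New gcd for candidate v: gcd(2, v). Preserves old gcd iff gcd(2, v) = 2.
  Option A: v=42, gcd(2,42)=2 -> preserves
  Option B: v=49, gcd(2,49)=1 -> changes
  Option C: v=36, gcd(2,36)=2 -> preserves
  Option D: v=64, gcd(2,64)=2 -> preserves
  Option E: v=23, gcd(2,23)=1 -> changes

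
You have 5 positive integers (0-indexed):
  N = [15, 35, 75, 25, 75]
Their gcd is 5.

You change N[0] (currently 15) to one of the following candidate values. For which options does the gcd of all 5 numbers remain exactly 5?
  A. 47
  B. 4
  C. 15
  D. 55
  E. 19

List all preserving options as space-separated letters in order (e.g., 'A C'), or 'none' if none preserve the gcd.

Answer: C D

Derivation:
Old gcd = 5; gcd of others (without N[0]) = 5
New gcd for candidate v: gcd(5, v). Preserves old gcd iff gcd(5, v) = 5.
  Option A: v=47, gcd(5,47)=1 -> changes
  Option B: v=4, gcd(5,4)=1 -> changes
  Option C: v=15, gcd(5,15)=5 -> preserves
  Option D: v=55, gcd(5,55)=5 -> preserves
  Option E: v=19, gcd(5,19)=1 -> changes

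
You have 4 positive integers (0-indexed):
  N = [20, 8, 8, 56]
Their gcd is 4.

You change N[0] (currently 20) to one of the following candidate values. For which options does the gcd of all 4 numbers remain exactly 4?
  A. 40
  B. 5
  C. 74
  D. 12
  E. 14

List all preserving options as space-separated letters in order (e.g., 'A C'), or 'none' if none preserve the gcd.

Old gcd = 4; gcd of others (without N[0]) = 8
New gcd for candidate v: gcd(8, v). Preserves old gcd iff gcd(8, v) = 4.
  Option A: v=40, gcd(8,40)=8 -> changes
  Option B: v=5, gcd(8,5)=1 -> changes
  Option C: v=74, gcd(8,74)=2 -> changes
  Option D: v=12, gcd(8,12)=4 -> preserves
  Option E: v=14, gcd(8,14)=2 -> changes

Answer: D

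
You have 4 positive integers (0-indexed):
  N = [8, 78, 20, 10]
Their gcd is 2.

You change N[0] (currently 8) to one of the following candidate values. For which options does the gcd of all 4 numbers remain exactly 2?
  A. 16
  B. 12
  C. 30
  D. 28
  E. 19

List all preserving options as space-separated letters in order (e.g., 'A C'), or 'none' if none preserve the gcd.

Old gcd = 2; gcd of others (without N[0]) = 2
New gcd for candidate v: gcd(2, v). Preserves old gcd iff gcd(2, v) = 2.
  Option A: v=16, gcd(2,16)=2 -> preserves
  Option B: v=12, gcd(2,12)=2 -> preserves
  Option C: v=30, gcd(2,30)=2 -> preserves
  Option D: v=28, gcd(2,28)=2 -> preserves
  Option E: v=19, gcd(2,19)=1 -> changes

Answer: A B C D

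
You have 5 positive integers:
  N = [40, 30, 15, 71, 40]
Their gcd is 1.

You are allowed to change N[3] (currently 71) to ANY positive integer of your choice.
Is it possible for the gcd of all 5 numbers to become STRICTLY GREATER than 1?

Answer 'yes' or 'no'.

Answer: yes

Derivation:
Current gcd = 1
gcd of all OTHER numbers (without N[3]=71): gcd([40, 30, 15, 40]) = 5
The new gcd after any change is gcd(5, new_value).
This can be at most 5.
Since 5 > old gcd 1, the gcd CAN increase (e.g., set N[3] = 5).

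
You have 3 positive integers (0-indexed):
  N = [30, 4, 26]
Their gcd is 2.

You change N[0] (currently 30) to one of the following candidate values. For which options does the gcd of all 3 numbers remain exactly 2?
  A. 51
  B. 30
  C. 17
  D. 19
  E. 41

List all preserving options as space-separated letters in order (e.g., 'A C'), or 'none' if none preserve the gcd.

Old gcd = 2; gcd of others (without N[0]) = 2
New gcd for candidate v: gcd(2, v). Preserves old gcd iff gcd(2, v) = 2.
  Option A: v=51, gcd(2,51)=1 -> changes
  Option B: v=30, gcd(2,30)=2 -> preserves
  Option C: v=17, gcd(2,17)=1 -> changes
  Option D: v=19, gcd(2,19)=1 -> changes
  Option E: v=41, gcd(2,41)=1 -> changes

Answer: B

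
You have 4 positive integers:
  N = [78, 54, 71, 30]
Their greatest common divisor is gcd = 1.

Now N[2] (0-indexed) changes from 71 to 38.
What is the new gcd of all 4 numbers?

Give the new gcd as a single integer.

Answer: 2

Derivation:
Numbers: [78, 54, 71, 30], gcd = 1
Change: index 2, 71 -> 38
gcd of the OTHER numbers (without index 2): gcd([78, 54, 30]) = 6
New gcd = gcd(g_others, new_val) = gcd(6, 38) = 2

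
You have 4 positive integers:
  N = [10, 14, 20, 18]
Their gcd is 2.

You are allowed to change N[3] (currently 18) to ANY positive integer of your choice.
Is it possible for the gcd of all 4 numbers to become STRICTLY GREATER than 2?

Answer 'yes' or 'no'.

Answer: no

Derivation:
Current gcd = 2
gcd of all OTHER numbers (without N[3]=18): gcd([10, 14, 20]) = 2
The new gcd after any change is gcd(2, new_value).
This can be at most 2.
Since 2 = old gcd 2, the gcd can only stay the same or decrease.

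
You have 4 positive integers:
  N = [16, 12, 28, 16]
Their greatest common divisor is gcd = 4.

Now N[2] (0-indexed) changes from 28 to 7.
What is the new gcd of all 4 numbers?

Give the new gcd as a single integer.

Answer: 1

Derivation:
Numbers: [16, 12, 28, 16], gcd = 4
Change: index 2, 28 -> 7
gcd of the OTHER numbers (without index 2): gcd([16, 12, 16]) = 4
New gcd = gcd(g_others, new_val) = gcd(4, 7) = 1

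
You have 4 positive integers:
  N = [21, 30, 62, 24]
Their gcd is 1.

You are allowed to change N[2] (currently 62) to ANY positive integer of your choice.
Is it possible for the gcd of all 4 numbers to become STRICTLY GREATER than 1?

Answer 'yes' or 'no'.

Answer: yes

Derivation:
Current gcd = 1
gcd of all OTHER numbers (without N[2]=62): gcd([21, 30, 24]) = 3
The new gcd after any change is gcd(3, new_value).
This can be at most 3.
Since 3 > old gcd 1, the gcd CAN increase (e.g., set N[2] = 3).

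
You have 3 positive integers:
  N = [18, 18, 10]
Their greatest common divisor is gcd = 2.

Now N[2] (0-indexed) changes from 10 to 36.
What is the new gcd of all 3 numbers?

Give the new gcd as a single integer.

Answer: 18

Derivation:
Numbers: [18, 18, 10], gcd = 2
Change: index 2, 10 -> 36
gcd of the OTHER numbers (without index 2): gcd([18, 18]) = 18
New gcd = gcd(g_others, new_val) = gcd(18, 36) = 18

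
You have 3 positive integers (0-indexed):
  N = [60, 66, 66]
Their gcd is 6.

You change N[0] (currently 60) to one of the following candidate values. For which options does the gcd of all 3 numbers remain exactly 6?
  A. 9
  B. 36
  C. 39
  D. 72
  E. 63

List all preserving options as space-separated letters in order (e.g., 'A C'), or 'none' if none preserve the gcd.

Old gcd = 6; gcd of others (without N[0]) = 66
New gcd for candidate v: gcd(66, v). Preserves old gcd iff gcd(66, v) = 6.
  Option A: v=9, gcd(66,9)=3 -> changes
  Option B: v=36, gcd(66,36)=6 -> preserves
  Option C: v=39, gcd(66,39)=3 -> changes
  Option D: v=72, gcd(66,72)=6 -> preserves
  Option E: v=63, gcd(66,63)=3 -> changes

Answer: B D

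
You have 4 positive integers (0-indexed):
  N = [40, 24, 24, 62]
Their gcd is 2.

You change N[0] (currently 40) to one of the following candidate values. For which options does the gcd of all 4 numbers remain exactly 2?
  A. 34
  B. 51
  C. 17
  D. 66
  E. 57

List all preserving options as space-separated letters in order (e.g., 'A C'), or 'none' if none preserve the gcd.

Answer: A D

Derivation:
Old gcd = 2; gcd of others (without N[0]) = 2
New gcd for candidate v: gcd(2, v). Preserves old gcd iff gcd(2, v) = 2.
  Option A: v=34, gcd(2,34)=2 -> preserves
  Option B: v=51, gcd(2,51)=1 -> changes
  Option C: v=17, gcd(2,17)=1 -> changes
  Option D: v=66, gcd(2,66)=2 -> preserves
  Option E: v=57, gcd(2,57)=1 -> changes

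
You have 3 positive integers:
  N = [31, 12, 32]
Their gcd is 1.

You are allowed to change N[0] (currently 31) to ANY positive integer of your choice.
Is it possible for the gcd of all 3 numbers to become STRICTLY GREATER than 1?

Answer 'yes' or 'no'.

Answer: yes

Derivation:
Current gcd = 1
gcd of all OTHER numbers (without N[0]=31): gcd([12, 32]) = 4
The new gcd after any change is gcd(4, new_value).
This can be at most 4.
Since 4 > old gcd 1, the gcd CAN increase (e.g., set N[0] = 4).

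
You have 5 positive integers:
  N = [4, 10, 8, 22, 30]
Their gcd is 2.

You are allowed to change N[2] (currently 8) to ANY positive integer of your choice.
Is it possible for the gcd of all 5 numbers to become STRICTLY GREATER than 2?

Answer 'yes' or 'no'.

Current gcd = 2
gcd of all OTHER numbers (without N[2]=8): gcd([4, 10, 22, 30]) = 2
The new gcd after any change is gcd(2, new_value).
This can be at most 2.
Since 2 = old gcd 2, the gcd can only stay the same or decrease.

Answer: no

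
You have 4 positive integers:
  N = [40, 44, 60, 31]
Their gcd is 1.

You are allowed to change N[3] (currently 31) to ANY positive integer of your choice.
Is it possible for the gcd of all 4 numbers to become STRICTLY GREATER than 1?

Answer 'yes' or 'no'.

Current gcd = 1
gcd of all OTHER numbers (without N[3]=31): gcd([40, 44, 60]) = 4
The new gcd after any change is gcd(4, new_value).
This can be at most 4.
Since 4 > old gcd 1, the gcd CAN increase (e.g., set N[3] = 4).

Answer: yes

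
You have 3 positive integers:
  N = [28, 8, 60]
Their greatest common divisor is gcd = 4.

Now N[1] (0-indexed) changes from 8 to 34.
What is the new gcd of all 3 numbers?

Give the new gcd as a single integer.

Answer: 2

Derivation:
Numbers: [28, 8, 60], gcd = 4
Change: index 1, 8 -> 34
gcd of the OTHER numbers (without index 1): gcd([28, 60]) = 4
New gcd = gcd(g_others, new_val) = gcd(4, 34) = 2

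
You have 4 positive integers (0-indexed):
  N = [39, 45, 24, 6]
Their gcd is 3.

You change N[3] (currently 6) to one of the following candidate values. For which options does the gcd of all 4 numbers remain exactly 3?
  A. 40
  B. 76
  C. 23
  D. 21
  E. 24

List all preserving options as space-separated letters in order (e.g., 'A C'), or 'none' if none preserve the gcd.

Old gcd = 3; gcd of others (without N[3]) = 3
New gcd for candidate v: gcd(3, v). Preserves old gcd iff gcd(3, v) = 3.
  Option A: v=40, gcd(3,40)=1 -> changes
  Option B: v=76, gcd(3,76)=1 -> changes
  Option C: v=23, gcd(3,23)=1 -> changes
  Option D: v=21, gcd(3,21)=3 -> preserves
  Option E: v=24, gcd(3,24)=3 -> preserves

Answer: D E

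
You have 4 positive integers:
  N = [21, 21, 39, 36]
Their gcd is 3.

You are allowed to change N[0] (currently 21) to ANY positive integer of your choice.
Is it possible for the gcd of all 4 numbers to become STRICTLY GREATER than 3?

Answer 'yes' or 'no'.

Answer: no

Derivation:
Current gcd = 3
gcd of all OTHER numbers (without N[0]=21): gcd([21, 39, 36]) = 3
The new gcd after any change is gcd(3, new_value).
This can be at most 3.
Since 3 = old gcd 3, the gcd can only stay the same or decrease.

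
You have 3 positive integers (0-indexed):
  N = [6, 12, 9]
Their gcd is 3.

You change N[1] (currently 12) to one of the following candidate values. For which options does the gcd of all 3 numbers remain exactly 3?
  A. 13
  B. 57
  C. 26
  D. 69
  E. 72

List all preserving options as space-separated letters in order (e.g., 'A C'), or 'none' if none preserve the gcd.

Answer: B D E

Derivation:
Old gcd = 3; gcd of others (without N[1]) = 3
New gcd for candidate v: gcd(3, v). Preserves old gcd iff gcd(3, v) = 3.
  Option A: v=13, gcd(3,13)=1 -> changes
  Option B: v=57, gcd(3,57)=3 -> preserves
  Option C: v=26, gcd(3,26)=1 -> changes
  Option D: v=69, gcd(3,69)=3 -> preserves
  Option E: v=72, gcd(3,72)=3 -> preserves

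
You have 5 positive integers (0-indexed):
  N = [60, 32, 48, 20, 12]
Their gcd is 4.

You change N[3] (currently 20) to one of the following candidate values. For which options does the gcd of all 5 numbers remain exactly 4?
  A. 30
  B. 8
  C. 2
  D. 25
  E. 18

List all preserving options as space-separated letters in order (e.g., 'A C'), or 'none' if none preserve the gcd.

Answer: B

Derivation:
Old gcd = 4; gcd of others (without N[3]) = 4
New gcd for candidate v: gcd(4, v). Preserves old gcd iff gcd(4, v) = 4.
  Option A: v=30, gcd(4,30)=2 -> changes
  Option B: v=8, gcd(4,8)=4 -> preserves
  Option C: v=2, gcd(4,2)=2 -> changes
  Option D: v=25, gcd(4,25)=1 -> changes
  Option E: v=18, gcd(4,18)=2 -> changes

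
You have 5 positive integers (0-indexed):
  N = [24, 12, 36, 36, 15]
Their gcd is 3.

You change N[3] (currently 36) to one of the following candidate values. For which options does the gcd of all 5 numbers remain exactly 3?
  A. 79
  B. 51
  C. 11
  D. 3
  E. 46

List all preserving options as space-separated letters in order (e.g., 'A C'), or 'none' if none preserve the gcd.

Old gcd = 3; gcd of others (without N[3]) = 3
New gcd for candidate v: gcd(3, v). Preserves old gcd iff gcd(3, v) = 3.
  Option A: v=79, gcd(3,79)=1 -> changes
  Option B: v=51, gcd(3,51)=3 -> preserves
  Option C: v=11, gcd(3,11)=1 -> changes
  Option D: v=3, gcd(3,3)=3 -> preserves
  Option E: v=46, gcd(3,46)=1 -> changes

Answer: B D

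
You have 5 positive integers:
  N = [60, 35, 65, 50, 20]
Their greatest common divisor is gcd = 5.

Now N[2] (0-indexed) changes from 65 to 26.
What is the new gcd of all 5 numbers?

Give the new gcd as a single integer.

Numbers: [60, 35, 65, 50, 20], gcd = 5
Change: index 2, 65 -> 26
gcd of the OTHER numbers (without index 2): gcd([60, 35, 50, 20]) = 5
New gcd = gcd(g_others, new_val) = gcd(5, 26) = 1

Answer: 1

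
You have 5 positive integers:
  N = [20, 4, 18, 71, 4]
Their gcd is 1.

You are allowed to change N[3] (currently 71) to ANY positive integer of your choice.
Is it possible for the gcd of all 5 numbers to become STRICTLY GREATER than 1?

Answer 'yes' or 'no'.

Current gcd = 1
gcd of all OTHER numbers (without N[3]=71): gcd([20, 4, 18, 4]) = 2
The new gcd after any change is gcd(2, new_value).
This can be at most 2.
Since 2 > old gcd 1, the gcd CAN increase (e.g., set N[3] = 2).

Answer: yes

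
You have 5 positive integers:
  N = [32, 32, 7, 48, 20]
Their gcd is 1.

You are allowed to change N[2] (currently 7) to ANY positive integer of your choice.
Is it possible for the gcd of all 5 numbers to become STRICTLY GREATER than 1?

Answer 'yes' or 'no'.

Current gcd = 1
gcd of all OTHER numbers (without N[2]=7): gcd([32, 32, 48, 20]) = 4
The new gcd after any change is gcd(4, new_value).
This can be at most 4.
Since 4 > old gcd 1, the gcd CAN increase (e.g., set N[2] = 4).

Answer: yes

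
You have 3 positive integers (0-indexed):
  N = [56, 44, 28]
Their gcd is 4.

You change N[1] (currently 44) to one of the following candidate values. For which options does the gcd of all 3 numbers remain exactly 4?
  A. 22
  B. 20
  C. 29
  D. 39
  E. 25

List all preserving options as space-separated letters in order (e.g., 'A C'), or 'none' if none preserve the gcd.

Answer: B

Derivation:
Old gcd = 4; gcd of others (without N[1]) = 28
New gcd for candidate v: gcd(28, v). Preserves old gcd iff gcd(28, v) = 4.
  Option A: v=22, gcd(28,22)=2 -> changes
  Option B: v=20, gcd(28,20)=4 -> preserves
  Option C: v=29, gcd(28,29)=1 -> changes
  Option D: v=39, gcd(28,39)=1 -> changes
  Option E: v=25, gcd(28,25)=1 -> changes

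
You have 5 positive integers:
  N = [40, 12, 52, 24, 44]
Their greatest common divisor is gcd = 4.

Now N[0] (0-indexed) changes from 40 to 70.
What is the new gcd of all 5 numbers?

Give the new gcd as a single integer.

Numbers: [40, 12, 52, 24, 44], gcd = 4
Change: index 0, 40 -> 70
gcd of the OTHER numbers (without index 0): gcd([12, 52, 24, 44]) = 4
New gcd = gcd(g_others, new_val) = gcd(4, 70) = 2

Answer: 2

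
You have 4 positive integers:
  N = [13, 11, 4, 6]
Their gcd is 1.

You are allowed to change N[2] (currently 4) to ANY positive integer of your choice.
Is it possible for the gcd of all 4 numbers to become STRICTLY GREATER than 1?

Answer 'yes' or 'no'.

Current gcd = 1
gcd of all OTHER numbers (without N[2]=4): gcd([13, 11, 6]) = 1
The new gcd after any change is gcd(1, new_value).
This can be at most 1.
Since 1 = old gcd 1, the gcd can only stay the same or decrease.

Answer: no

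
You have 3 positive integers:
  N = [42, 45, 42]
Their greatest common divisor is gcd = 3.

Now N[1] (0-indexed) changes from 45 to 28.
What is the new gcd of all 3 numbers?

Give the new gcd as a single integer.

Answer: 14

Derivation:
Numbers: [42, 45, 42], gcd = 3
Change: index 1, 45 -> 28
gcd of the OTHER numbers (without index 1): gcd([42, 42]) = 42
New gcd = gcd(g_others, new_val) = gcd(42, 28) = 14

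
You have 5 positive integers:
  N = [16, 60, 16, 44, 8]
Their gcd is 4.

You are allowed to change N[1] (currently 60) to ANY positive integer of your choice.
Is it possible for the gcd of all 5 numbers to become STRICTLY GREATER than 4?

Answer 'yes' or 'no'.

Answer: no

Derivation:
Current gcd = 4
gcd of all OTHER numbers (without N[1]=60): gcd([16, 16, 44, 8]) = 4
The new gcd after any change is gcd(4, new_value).
This can be at most 4.
Since 4 = old gcd 4, the gcd can only stay the same or decrease.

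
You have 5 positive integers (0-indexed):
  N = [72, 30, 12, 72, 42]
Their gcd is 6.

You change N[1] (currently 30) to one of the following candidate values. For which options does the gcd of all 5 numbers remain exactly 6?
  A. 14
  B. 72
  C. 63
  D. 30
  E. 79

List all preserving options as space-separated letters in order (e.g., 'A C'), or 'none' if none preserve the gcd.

Old gcd = 6; gcd of others (without N[1]) = 6
New gcd for candidate v: gcd(6, v). Preserves old gcd iff gcd(6, v) = 6.
  Option A: v=14, gcd(6,14)=2 -> changes
  Option B: v=72, gcd(6,72)=6 -> preserves
  Option C: v=63, gcd(6,63)=3 -> changes
  Option D: v=30, gcd(6,30)=6 -> preserves
  Option E: v=79, gcd(6,79)=1 -> changes

Answer: B D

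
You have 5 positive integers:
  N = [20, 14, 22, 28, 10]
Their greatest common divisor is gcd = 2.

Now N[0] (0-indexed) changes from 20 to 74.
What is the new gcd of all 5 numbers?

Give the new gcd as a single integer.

Answer: 2

Derivation:
Numbers: [20, 14, 22, 28, 10], gcd = 2
Change: index 0, 20 -> 74
gcd of the OTHER numbers (without index 0): gcd([14, 22, 28, 10]) = 2
New gcd = gcd(g_others, new_val) = gcd(2, 74) = 2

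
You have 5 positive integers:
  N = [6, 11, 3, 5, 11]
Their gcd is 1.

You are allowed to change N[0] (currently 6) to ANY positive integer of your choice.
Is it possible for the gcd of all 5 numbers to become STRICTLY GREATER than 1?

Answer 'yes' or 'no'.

Current gcd = 1
gcd of all OTHER numbers (without N[0]=6): gcd([11, 3, 5, 11]) = 1
The new gcd after any change is gcd(1, new_value).
This can be at most 1.
Since 1 = old gcd 1, the gcd can only stay the same or decrease.

Answer: no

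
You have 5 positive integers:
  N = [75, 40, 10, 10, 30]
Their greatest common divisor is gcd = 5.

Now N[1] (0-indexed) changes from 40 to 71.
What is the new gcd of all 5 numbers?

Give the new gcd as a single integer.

Numbers: [75, 40, 10, 10, 30], gcd = 5
Change: index 1, 40 -> 71
gcd of the OTHER numbers (without index 1): gcd([75, 10, 10, 30]) = 5
New gcd = gcd(g_others, new_val) = gcd(5, 71) = 1

Answer: 1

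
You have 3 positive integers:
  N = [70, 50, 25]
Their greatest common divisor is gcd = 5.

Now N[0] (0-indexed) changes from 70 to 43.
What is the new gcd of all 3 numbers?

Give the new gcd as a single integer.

Answer: 1

Derivation:
Numbers: [70, 50, 25], gcd = 5
Change: index 0, 70 -> 43
gcd of the OTHER numbers (without index 0): gcd([50, 25]) = 25
New gcd = gcd(g_others, new_val) = gcd(25, 43) = 1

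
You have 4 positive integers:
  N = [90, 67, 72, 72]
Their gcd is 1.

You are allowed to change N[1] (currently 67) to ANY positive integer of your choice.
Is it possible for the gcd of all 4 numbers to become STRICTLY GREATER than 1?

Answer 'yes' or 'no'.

Current gcd = 1
gcd of all OTHER numbers (without N[1]=67): gcd([90, 72, 72]) = 18
The new gcd after any change is gcd(18, new_value).
This can be at most 18.
Since 18 > old gcd 1, the gcd CAN increase (e.g., set N[1] = 18).

Answer: yes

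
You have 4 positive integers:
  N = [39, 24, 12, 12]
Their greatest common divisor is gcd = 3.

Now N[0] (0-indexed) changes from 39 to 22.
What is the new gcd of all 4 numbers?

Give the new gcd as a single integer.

Answer: 2

Derivation:
Numbers: [39, 24, 12, 12], gcd = 3
Change: index 0, 39 -> 22
gcd of the OTHER numbers (without index 0): gcd([24, 12, 12]) = 12
New gcd = gcd(g_others, new_val) = gcd(12, 22) = 2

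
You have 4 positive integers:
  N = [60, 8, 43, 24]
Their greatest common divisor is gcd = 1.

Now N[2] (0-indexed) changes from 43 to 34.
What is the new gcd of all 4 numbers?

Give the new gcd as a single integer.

Numbers: [60, 8, 43, 24], gcd = 1
Change: index 2, 43 -> 34
gcd of the OTHER numbers (without index 2): gcd([60, 8, 24]) = 4
New gcd = gcd(g_others, new_val) = gcd(4, 34) = 2

Answer: 2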